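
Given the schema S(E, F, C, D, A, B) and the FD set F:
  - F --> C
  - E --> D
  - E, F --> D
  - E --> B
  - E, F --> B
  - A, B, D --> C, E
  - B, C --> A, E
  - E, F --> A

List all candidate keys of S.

Attributes never on any right-hand side: {F} — every candidate key must contain it.
{B, F}⁺ = {A, B, C, D, E, F}, which is every attribute, so {B, F} is a candidate key.
{E, F}⁺ = {A, B, C, D, E, F}, which is every attribute, so {E, F} is a candidate key.
These are minimal and exhaustive — every other superkey contains one of them.

{B, F}, {E, F}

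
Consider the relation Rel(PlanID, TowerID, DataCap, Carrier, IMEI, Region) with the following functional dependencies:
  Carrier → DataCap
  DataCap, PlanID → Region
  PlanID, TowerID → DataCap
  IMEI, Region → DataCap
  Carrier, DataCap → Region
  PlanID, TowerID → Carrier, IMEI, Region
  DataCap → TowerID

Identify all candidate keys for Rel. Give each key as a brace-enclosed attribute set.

{PlanID} never appears on the right of any FD, so every key must include it.
Closure of {Carrier, PlanID} is {Carrier, DataCap, IMEI, PlanID, Region, TowerID}, the whole schema; {Carrier, PlanID} is a candidate key.
Closure of {DataCap, PlanID} is {Carrier, DataCap, IMEI, PlanID, Region, TowerID}, the whole schema; {DataCap, PlanID} is a candidate key.
Closure of {PlanID, TowerID} is {Carrier, DataCap, IMEI, PlanID, Region, TowerID}, the whole schema; {PlanID, TowerID} is a candidate key.
Closure of {IMEI, PlanID, Region} is {Carrier, DataCap, IMEI, PlanID, Region, TowerID}, the whole schema; {IMEI, PlanID, Region} is a candidate key.
No proper subset of any of these is a key, and no other minimal superkey exists.

{Carrier, PlanID}, {DataCap, PlanID}, {IMEI, PlanID, Region}, {PlanID, TowerID}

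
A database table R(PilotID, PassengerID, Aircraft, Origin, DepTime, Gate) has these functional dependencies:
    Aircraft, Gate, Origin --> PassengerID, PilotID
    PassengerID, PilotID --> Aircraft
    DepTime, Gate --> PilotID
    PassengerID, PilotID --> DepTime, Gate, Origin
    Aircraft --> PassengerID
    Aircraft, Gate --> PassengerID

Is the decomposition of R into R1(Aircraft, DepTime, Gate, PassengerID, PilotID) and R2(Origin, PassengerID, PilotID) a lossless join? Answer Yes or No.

Yes

R1 ∩ R2 = {PassengerID, PilotID}; its closure under F is {Aircraft, DepTime, Gate, Origin, PassengerID, PilotID}.
R1 is contained in that closure, so R1 ∩ R2 --> R1 holds and the join is lossless.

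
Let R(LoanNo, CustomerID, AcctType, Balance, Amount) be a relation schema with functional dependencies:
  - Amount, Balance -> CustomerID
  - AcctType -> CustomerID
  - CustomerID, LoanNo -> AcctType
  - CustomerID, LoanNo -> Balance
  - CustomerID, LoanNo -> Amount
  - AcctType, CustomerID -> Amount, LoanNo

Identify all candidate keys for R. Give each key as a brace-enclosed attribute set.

{AcctType} is a candidate key since {AcctType}⁺ = {AcctType, Amount, Balance, CustomerID, LoanNo} covers every attribute.
{CustomerID, LoanNo} is a candidate key since {CustomerID, LoanNo}⁺ = {AcctType, Amount, Balance, CustomerID, LoanNo} covers every attribute.
{Amount, Balance, LoanNo} is a candidate key since {Amount, Balance, LoanNo}⁺ = {AcctType, Amount, Balance, CustomerID, LoanNo} covers every attribute.
These are minimal and exhaustive — every other superkey contains one of them.

{AcctType}, {Amount, Balance, LoanNo}, {CustomerID, LoanNo}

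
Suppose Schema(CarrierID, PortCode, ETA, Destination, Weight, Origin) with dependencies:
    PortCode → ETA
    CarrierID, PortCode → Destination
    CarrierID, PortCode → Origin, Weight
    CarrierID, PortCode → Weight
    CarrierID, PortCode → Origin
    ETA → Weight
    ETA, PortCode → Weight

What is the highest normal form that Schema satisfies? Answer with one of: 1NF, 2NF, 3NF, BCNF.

Candidate key: {CarrierID, PortCode}. Prime attributes: {CarrierID, PortCode}.
For PortCode → ETA we have {PortCode}⁺ = {ETA, PortCode, Weight}; {PortCode} is not a superkey, so BCNF fails.
Because {ETA} is non-prime and the left side of PortCode → ETA is not a superkey, the relation is not in 3NF.
Since {PortCode} ⊂ {CarrierID, PortCode} and {PortCode}⁺ ⊇ {ETA, Weight} with {ETA, Weight} non-prime, there is a partial dependency; 2NF fails.

1NF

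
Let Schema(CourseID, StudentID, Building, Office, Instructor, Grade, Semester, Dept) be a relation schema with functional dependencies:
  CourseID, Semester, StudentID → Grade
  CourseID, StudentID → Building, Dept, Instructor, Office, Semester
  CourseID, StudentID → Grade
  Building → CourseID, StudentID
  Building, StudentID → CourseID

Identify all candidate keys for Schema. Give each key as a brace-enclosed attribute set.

{Building} is a candidate key since {Building}⁺ = {Building, CourseID, Dept, Grade, Instructor, Office, Semester, StudentID} covers every attribute.
{CourseID, StudentID} is a candidate key since {CourseID, StudentID}⁺ = {Building, CourseID, Dept, Grade, Instructor, Office, Semester, StudentID} covers every attribute.
Any other superkey properly contains one of these, so there are no further candidate keys.

{Building}, {CourseID, StudentID}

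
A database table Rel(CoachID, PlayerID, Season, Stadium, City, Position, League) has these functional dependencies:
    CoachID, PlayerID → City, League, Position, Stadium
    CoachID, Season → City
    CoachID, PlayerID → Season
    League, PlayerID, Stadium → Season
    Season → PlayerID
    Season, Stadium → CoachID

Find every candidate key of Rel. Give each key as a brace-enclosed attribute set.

{CoachID, PlayerID}⁺ = {City, CoachID, League, PlayerID, Position, Season, Stadium}, which is every attribute, so {CoachID, PlayerID} is a candidate key.
{CoachID, Season}⁺ = {City, CoachID, League, PlayerID, Position, Season, Stadium}, which is every attribute, so {CoachID, Season} is a candidate key.
{Season, Stadium}⁺ = {City, CoachID, League, PlayerID, Position, Season, Stadium}, which is every attribute, so {Season, Stadium} is a candidate key.
{League, PlayerID, Stadium}⁺ = {City, CoachID, League, PlayerID, Position, Season, Stadium}, which is every attribute, so {League, PlayerID, Stadium} is a candidate key.
No proper subset of any of these is a key, and no other minimal superkey exists.

{CoachID, PlayerID}, {CoachID, Season}, {League, PlayerID, Stadium}, {Season, Stadium}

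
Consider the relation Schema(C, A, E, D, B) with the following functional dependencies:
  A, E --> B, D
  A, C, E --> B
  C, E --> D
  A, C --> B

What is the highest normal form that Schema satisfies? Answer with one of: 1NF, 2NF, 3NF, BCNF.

Candidate key: {A, C, E}. Prime attributes: {A, C, E}.
A, E --> B, D: {A, E}⁺ = {A, B, D, E}, which is not all of the attributes, so the left side is not a superkey — BCNF is violated.
A, E --> B, D has non-prime {B, D} on the right and a non-superkey on the left, so 3NF fails.
{A, C} is a proper subset of the key {A, C, E}, and {A, C}⁺ contains the non-prime attribute {B} — a partial dependency, so 2NF is violated.

1NF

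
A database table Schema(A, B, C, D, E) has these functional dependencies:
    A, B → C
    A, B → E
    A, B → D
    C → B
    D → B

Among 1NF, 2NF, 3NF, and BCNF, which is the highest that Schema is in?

Candidate keys: {A, B}, {A, C}, {A, D}. Prime attributes: {A, B, C, D}.
C → B: {C}⁺ = {B, C}, which is not all of the attributes, so the left side is not a superkey — BCNF is violated.
Its right-hand attributes {B} are all prime, as are those of every other non-superkey FD — the relation is in 3NF.

3NF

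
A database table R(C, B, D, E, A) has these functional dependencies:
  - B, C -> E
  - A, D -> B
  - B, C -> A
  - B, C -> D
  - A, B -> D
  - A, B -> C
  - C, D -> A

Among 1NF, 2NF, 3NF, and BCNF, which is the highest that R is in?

Candidate keys: {A, B}, {A, D}, {B, C}, {C, D}. Prime attributes: {A, B, C, D}.
The left-hand side of every FD is a superkey, so BCNF is satisfied.

BCNF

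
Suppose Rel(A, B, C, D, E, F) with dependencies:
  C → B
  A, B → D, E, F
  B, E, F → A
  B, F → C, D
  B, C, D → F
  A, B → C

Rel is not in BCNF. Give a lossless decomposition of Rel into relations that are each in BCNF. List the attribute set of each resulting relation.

{A, C, D, E}; {B, C}; {C, D, F}

Candidate keys of the original relation: {A, B}, {A, C}, {B, E, F}, {C, D, E}, {C, E, F}.
Within {A, B, C, D, E, F}: {C}⁺ ∩ {A, B, C, D, E, F} = {B, C}, not the whole set, so C → B violates BCNF; decompose into {B, C} and {A, C, D, E, F}.
{B, C} is in BCNF.
Within {A, C, D, E, F}: {C, D}⁺ ∩ {A, C, D, E, F} = {C, D, F}, not the whole set, so C, D → F violates BCNF; decompose into {C, D, F} and {A, C, D, E}.
{C, D, F} is in BCNF.
{A, C, D, E} is in BCNF.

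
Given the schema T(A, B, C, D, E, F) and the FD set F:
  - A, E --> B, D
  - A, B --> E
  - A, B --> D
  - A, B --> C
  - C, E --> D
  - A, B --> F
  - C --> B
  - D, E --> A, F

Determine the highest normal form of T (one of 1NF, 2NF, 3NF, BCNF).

Candidate keys: {A, B}, {A, C}, {A, E}, {C, E}, {D, E}. Prime attributes: {A, B, C, D, E}.
For C --> B we have {C}⁺ = {B, C}; {C} is not a superkey, so BCNF fails.
But every attribute on its right side ({B}) is prime, and the same holds for every other non-superkey FD, so 3NF still holds.

3NF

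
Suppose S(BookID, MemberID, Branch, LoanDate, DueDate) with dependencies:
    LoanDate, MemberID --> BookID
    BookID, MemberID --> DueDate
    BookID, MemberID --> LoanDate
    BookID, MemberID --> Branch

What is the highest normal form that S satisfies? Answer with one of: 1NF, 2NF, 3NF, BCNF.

Candidate keys: {BookID, MemberID}, {LoanDate, MemberID}. Prime attributes: {BookID, LoanDate, MemberID}.
The left-hand side of every FD is a superkey, so BCNF is satisfied.

BCNF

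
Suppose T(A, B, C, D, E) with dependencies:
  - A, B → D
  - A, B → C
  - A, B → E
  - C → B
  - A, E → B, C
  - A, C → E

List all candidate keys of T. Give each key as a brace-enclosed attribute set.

No FD produces {A}, so it must be in every candidate key.
{A, B}⁺ = {A, B, C, D, E} — all of the relation — so {A, B} is a candidate key.
{A, C}⁺ = {A, B, C, D, E} — all of the relation — so {A, C} is a candidate key.
{A, E}⁺ = {A, B, C, D, E} — all of the relation — so {A, E} is a candidate key.
These are minimal and exhaustive — every other superkey contains one of them.

{A, B}, {A, C}, {A, E}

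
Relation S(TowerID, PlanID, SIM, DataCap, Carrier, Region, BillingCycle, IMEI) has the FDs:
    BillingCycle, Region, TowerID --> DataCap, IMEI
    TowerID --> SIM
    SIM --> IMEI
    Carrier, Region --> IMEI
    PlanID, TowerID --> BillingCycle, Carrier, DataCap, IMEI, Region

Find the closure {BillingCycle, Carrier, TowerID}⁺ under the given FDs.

{BillingCycle, Carrier, IMEI, SIM, TowerID}

Start with {BillingCycle, Carrier, TowerID}.
TowerID --> SIM applies; add {SIM} → now {BillingCycle, Carrier, SIM, TowerID}.
SIM --> IMEI applies; add {IMEI} → now {BillingCycle, Carrier, IMEI, SIM, TowerID}.
No further FD applies.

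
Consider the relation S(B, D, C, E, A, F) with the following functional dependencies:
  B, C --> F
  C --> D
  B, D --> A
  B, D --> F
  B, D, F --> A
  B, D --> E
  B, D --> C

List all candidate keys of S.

{B, C}, {B, D}

No FD produces {B}, so it must be in every candidate key.
{B, C} is a candidate key since {B, C}⁺ = {A, B, C, D, E, F} covers every attribute.
{B, D} is a candidate key since {B, D}⁺ = {A, B, C, D, E, F} covers every attribute.
These are minimal and exhaustive — every other superkey contains one of them.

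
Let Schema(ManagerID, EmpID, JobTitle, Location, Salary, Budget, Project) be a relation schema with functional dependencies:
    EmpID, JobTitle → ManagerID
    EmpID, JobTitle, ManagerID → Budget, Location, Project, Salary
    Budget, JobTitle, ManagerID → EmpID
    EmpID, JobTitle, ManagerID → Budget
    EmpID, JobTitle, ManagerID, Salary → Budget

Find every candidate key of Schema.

No FD produces {JobTitle}, so it must be in every candidate key.
{EmpID, JobTitle}⁺ = {Budget, EmpID, JobTitle, Location, ManagerID, Project, Salary}, which is every attribute, so {EmpID, JobTitle} is a candidate key.
{Budget, JobTitle, ManagerID}⁺ = {Budget, EmpID, JobTitle, Location, ManagerID, Project, Salary}, which is every attribute, so {Budget, JobTitle, ManagerID} is a candidate key.
No proper subset of any of these is a key, and no other minimal superkey exists.

{Budget, JobTitle, ManagerID}, {EmpID, JobTitle}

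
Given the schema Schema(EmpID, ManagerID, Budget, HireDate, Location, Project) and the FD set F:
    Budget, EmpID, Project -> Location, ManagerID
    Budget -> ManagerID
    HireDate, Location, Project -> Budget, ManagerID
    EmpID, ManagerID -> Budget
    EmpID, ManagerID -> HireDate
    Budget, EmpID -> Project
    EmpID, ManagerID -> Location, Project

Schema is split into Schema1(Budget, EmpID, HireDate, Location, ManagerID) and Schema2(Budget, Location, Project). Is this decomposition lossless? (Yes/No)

No

Schema1 ∩ Schema2 = {Budget, Location}; its closure under F is {Budget, Location, ManagerID}.
Neither Schema1 nor Schema2 is contained in that closure, so the decomposition is lossy.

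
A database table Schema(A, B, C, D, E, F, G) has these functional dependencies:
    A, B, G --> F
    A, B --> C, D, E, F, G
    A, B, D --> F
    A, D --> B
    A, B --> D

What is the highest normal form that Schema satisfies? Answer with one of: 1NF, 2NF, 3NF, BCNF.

BCNF

Candidate keys: {A, B}, {A, D}. Prime attributes: {A, B, D}.
The left-hand side of every FD is a superkey, so BCNF is satisfied.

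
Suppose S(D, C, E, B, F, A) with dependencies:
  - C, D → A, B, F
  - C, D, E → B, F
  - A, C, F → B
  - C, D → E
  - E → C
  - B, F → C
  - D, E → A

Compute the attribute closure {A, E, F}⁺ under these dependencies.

Start with {A, E, F}.
E → C applies; add {C} → now {A, C, E, F}.
A, C, F → B applies; add {B} → now {A, B, C, E, F}.
No further FD applies.

{A, B, C, E, F}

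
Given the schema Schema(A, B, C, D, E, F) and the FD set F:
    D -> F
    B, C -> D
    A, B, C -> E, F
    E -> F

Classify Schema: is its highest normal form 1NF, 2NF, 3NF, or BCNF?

Candidate key: {A, B, C}. Prime attributes: {A, B, C}.
D -> F breaks BCNF: {D}⁺ = {D, F}, so {D} is not a superkey.
D -> F has non-prime {F} on the right and a non-superkey on the left, so 3NF fails.
Since {B, C} ⊂ {A, B, C} and {B, C}⁺ ⊇ {D, F} with {D, F} non-prime, there is a partial dependency; 2NF fails.

1NF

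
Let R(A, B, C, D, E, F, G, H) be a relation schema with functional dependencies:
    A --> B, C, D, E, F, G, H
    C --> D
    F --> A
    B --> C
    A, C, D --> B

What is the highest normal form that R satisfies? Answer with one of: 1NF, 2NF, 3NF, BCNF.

Candidate keys: {A}, {F}. Prime attributes: {A, F}.
C --> D: {C}⁺ = {C, D}, which is not all of the attributes, so the left side is not a superkey — BCNF is violated.
C --> D has non-prime {D} on the right and a non-superkey on the left, so 3NF fails.
With only single-attribute keys there can be no partial dependency, so 2NF holds.

2NF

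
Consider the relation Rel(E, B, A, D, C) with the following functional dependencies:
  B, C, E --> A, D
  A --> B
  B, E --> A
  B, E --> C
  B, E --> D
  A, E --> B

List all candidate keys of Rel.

{A, E}, {B, E}

{E} never appears on the right of any FD, so every key must include it.
{A, E}⁺ = {A, B, C, D, E}, which is every attribute, so {A, E} is a candidate key.
{B, E}⁺ = {A, B, C, D, E}, which is every attribute, so {B, E} is a candidate key.
Any other superkey properly contains one of these, so there are no further candidate keys.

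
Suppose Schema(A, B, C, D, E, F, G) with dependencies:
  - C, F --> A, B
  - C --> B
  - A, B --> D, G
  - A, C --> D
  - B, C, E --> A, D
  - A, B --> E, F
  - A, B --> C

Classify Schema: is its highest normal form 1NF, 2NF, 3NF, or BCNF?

3NF

Candidate keys: {A, B}, {A, C}, {C, E}, {C, F}. Prime attributes: {A, B, C, E, F}.
C --> B breaks BCNF: {C}⁺ = {B, C}, so {C} is not a superkey.
Its right-hand attributes {B} are all prime, as are those of every other non-superkey FD — the relation is in 3NF.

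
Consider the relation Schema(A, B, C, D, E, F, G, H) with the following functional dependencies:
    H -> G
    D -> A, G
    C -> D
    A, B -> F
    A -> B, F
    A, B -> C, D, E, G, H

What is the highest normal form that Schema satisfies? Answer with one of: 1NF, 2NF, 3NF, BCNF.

2NF

Candidate keys: {A}, {C}, {D}. Prime attributes: {A, C, D}.
H -> G: {H}⁺ = {G, H}, which is not all of the attributes, so the left side is not a superkey — BCNF is violated.
H -> G has non-prime {G} on the right and a non-superkey on the left, so 3NF fails.
Every candidate key is a single attribute, so no partial dependency is possible; 2NF holds.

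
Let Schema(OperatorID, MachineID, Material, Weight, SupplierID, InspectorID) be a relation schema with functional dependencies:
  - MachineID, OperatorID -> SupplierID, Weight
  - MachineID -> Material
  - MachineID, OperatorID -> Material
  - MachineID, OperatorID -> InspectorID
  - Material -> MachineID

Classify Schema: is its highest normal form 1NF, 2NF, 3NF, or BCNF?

Candidate keys: {MachineID, OperatorID}, {Material, OperatorID}. Prime attributes: {MachineID, Material, OperatorID}.
MachineID -> Material: {MachineID}⁺ = {MachineID, Material}, which is not all of the attributes, so the left side is not a superkey — BCNF is violated.
Its right-hand attributes {Material} are all prime, as are those of every other non-superkey FD — the relation is in 3NF.

3NF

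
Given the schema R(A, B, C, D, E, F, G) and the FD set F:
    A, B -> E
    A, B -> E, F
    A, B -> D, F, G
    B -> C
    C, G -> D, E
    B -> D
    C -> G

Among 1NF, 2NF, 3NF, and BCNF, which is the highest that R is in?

Candidate key: {A, B}. Prime attributes: {A, B}.
B -> C breaks BCNF: {B}⁺ = {B, C, D, E, G}, so {B} is not a superkey.
Because {C} is non-prime and the left side of B -> C is not a superkey, the relation is not in 3NF.
{B} is a proper subset of the key {A, B}, and {B}⁺ contains the non-prime attributes {C, D, E, G} — a partial dependency, so 2NF is violated.

1NF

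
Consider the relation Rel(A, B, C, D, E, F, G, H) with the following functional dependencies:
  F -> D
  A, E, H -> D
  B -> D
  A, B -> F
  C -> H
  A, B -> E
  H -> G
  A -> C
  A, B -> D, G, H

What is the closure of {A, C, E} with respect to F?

Start with {A, C, E}.
C -> H applies; add {H} → now {A, C, E, H}.
H -> G applies; add {G} → now {A, C, E, G, H}.
A, E, H -> D applies; add {D} → now {A, C, D, E, G, H}.
No further FD applies.

{A, C, D, E, G, H}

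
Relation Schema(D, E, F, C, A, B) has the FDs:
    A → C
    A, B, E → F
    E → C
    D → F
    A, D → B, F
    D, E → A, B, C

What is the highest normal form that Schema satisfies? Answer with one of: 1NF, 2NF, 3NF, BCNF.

1NF

Candidate key: {D, E}. Prime attributes: {D, E}.
A → C breaks BCNF: {A}⁺ = {A, C}, so {A} is not a superkey.
A → C has non-prime {C} on the right and a non-superkey on the left, so 3NF fails.
{D} is a proper subset of the key {D, E}, and {D}⁺ contains the non-prime attribute {F} — a partial dependency, so 2NF is violated.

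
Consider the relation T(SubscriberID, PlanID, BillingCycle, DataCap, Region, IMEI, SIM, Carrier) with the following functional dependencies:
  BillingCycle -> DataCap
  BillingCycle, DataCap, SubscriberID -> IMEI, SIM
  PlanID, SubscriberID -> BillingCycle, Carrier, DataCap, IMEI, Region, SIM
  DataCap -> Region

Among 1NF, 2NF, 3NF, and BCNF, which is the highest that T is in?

Candidate key: {PlanID, SubscriberID}. Prime attributes: {PlanID, SubscriberID}.
BillingCycle -> DataCap breaks BCNF: {BillingCycle}⁺ = {BillingCycle, DataCap, Region}, so {BillingCycle} is not a superkey.
BillingCycle -> DataCap determines the non-prime attribute {DataCap} from a non-superkey — 3NF is violated.
No non-prime attribute depends on a proper subset of any candidate key, so 2NF holds.

2NF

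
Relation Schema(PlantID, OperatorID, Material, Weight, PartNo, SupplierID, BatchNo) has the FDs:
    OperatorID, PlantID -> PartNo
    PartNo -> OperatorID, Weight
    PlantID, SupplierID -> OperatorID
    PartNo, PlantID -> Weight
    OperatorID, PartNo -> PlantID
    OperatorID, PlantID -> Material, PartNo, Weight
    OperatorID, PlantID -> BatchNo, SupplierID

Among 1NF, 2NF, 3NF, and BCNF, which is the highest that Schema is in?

BCNF

Candidate keys: {OperatorID, PlantID}, {PartNo}, {PlantID, SupplierID}. Prime attributes: {OperatorID, PartNo, PlantID, SupplierID}.
Every FD has a superkey on the left, so the relation is in BCNF.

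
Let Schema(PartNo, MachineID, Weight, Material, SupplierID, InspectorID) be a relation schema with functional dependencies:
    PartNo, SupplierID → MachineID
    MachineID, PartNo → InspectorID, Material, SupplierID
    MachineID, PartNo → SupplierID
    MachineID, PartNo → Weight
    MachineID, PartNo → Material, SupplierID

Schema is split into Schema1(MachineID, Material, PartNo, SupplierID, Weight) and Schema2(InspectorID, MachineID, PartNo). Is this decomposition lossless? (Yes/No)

The shared attributes are {MachineID, PartNo} and {MachineID, PartNo}⁺ = {InspectorID, MachineID, Material, PartNo, SupplierID, Weight}.
Schema1 is contained in that closure, so Schema1 ∩ Schema2 → Schema1 holds and the join is lossless.

Yes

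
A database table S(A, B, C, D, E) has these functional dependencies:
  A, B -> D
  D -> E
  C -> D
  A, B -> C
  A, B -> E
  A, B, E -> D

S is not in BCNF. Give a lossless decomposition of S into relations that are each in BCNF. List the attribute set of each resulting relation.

Candidate key of the original relation: {A, B}.
In {A, B, C, D, E}, {D} is not a superkey ({D}⁺ restricted to this set is {D, E}), so split on D -> E into {D, E} and {A, B, C, D}.
{D, E} is in BCNF.
In {A, B, C, D}, {C} is not a superkey ({C}⁺ restricted to this set is {C, D}), so split on C -> D into {C, D} and {A, B, C}.
{C, D} is in BCNF.
{A, B, C} is in BCNF.

{A, B, C}; {C, D}; {D, E}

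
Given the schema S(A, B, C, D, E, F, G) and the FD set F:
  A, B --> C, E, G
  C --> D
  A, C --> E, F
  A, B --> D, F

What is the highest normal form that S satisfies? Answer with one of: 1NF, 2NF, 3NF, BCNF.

2NF

Candidate key: {A, B}. Prime attributes: {A, B}.
C --> D breaks BCNF: {C}⁺ = {C, D}, so {C} is not a superkey.
Because {D} is non-prime and the left side of C --> D is not a superkey, the relation is not in 3NF.
Checking every proper subset of each key, none determines a non-prime attribute — 2NF is satisfied.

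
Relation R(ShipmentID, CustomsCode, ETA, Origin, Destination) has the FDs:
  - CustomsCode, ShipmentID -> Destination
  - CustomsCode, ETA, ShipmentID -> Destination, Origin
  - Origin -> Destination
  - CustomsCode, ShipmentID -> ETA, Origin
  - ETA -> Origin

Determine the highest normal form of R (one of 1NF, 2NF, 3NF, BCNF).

Candidate key: {CustomsCode, ShipmentID}. Prime attributes: {CustomsCode, ShipmentID}.
Origin -> Destination: {Origin}⁺ = {Destination, Origin}, which is not all of the attributes, so the left side is not a superkey — BCNF is violated.
Because {Destination} is non-prime and the left side of Origin -> Destination is not a superkey, the relation is not in 3NF.
No non-prime attribute depends on a proper subset of any candidate key, so 2NF holds.

2NF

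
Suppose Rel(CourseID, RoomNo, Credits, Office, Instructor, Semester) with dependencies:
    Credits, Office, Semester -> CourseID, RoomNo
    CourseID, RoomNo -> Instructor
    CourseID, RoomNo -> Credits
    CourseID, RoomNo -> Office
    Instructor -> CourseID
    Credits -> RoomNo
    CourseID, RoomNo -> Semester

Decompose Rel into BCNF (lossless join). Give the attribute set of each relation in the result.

Candidate keys of the original relation: {CourseID, Credits}, {CourseID, RoomNo}, {Credits, Instructor}, {Credits, Office, Semester}, {Instructor, RoomNo}.
{CourseID, Credits, Instructor, Office, RoomNo, Semester}: {Instructor} determines {CourseID, Instructor} here but is not a superkey — split on Instructor -> CourseID, giving {CourseID, Instructor} and {Credits, Instructor, Office, RoomNo, Semester}.
{CourseID, Instructor} has no BCNF violation.
{Credits, Instructor, Office, RoomNo, Semester}: {Credits} determines {Credits, RoomNo} here but is not a superkey — split on Credits -> RoomNo, giving {Credits, RoomNo} and {Credits, Instructor, Office, Semester}.
{Credits, RoomNo} has no BCNF violation.
{Credits, Instructor, Office, Semester} has no BCNF violation.

{CourseID, Instructor}; {Credits, Instructor, Office, Semester}; {Credits, RoomNo}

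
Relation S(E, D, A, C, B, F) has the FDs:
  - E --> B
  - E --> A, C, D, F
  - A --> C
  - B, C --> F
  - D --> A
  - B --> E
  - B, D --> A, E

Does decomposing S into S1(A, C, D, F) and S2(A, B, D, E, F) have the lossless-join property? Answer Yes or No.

S1 ∩ S2 = {A, D, F}; its closure under F is {A, C, D, F}.
S1 is contained in that closure, so S1 ∩ S2 --> S1 holds and the join is lossless.

Yes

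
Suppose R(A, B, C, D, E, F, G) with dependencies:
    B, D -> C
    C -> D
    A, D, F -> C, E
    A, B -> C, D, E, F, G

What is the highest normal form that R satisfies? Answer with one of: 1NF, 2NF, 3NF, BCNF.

2NF

Candidate key: {A, B}. Prime attributes: {A, B}.
For B, D -> C we have {B, D}⁺ = {B, C, D}; {B, D} is not a superkey, so BCNF fails.
B, D -> C has non-prime {C} on the right and a non-superkey on the left, so 3NF fails.
No proper subset of a key has a non-prime attribute in its closure, so there is no partial dependency; 2NF holds.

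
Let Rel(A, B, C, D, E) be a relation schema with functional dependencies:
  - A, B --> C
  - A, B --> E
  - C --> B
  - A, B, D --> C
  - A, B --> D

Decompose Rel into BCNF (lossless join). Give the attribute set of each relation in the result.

Candidate keys of the original relation: {A, B}, {A, C}.
In {A, B, C, D, E}, {C} is not a superkey ({C}⁺ restricted to this set is {B, C}), so split on C --> B into {B, C} and {A, C, D, E}.
{B, C} has no BCNF violation.
{A, C, D, E} has no BCNF violation.

{A, C, D, E}; {B, C}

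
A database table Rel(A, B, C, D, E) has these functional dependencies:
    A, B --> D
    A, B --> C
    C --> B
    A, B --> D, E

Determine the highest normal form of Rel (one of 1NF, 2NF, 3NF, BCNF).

Candidate keys: {A, B}, {A, C}. Prime attributes: {A, B, C}.
C --> B breaks BCNF: {C}⁺ = {B, C}, so {C} is not a superkey.
Its right-hand attributes {B} are all prime, as are those of every other non-superkey FD — the relation is in 3NF.

3NF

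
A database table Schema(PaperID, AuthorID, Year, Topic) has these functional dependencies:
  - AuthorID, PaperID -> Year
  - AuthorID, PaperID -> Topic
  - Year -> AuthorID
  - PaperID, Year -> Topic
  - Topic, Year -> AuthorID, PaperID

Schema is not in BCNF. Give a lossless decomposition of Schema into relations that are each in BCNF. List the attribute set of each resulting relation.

{AuthorID, Year}; {PaperID, Topic, Year}

Candidate keys of the original relation: {AuthorID, PaperID}, {PaperID, Year}, {Topic, Year}.
{AuthorID, PaperID, Topic, Year}: {Year} determines {AuthorID, Year} here but is not a superkey — split on Year -> AuthorID, giving {AuthorID, Year} and {PaperID, Topic, Year}.
{AuthorID, Year} is in BCNF.
{PaperID, Topic, Year} is in BCNF.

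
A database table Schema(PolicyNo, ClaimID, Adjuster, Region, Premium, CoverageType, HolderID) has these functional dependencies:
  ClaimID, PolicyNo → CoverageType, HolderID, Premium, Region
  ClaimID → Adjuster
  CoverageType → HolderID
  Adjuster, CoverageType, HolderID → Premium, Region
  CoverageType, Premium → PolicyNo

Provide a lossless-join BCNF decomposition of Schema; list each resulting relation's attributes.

{Adjuster, ClaimID}; {ClaimID, CoverageType, Premium, Region}; {CoverageType, HolderID}; {CoverageType, PolicyNo, Premium}

Candidate keys of the original relation: {ClaimID, CoverageType}, {ClaimID, PolicyNo}.
In {Adjuster, ClaimID, CoverageType, HolderID, PolicyNo, Premium, Region}, {ClaimID} is not a superkey ({ClaimID}⁺ restricted to this set is {Adjuster, ClaimID}), so split on ClaimID → Adjuster into {Adjuster, ClaimID} and {ClaimID, CoverageType, HolderID, PolicyNo, Premium, Region}.
{Adjuster, ClaimID} is in BCNF.
In {ClaimID, CoverageType, HolderID, PolicyNo, Premium, Region}, {CoverageType} is not a superkey ({CoverageType}⁺ restricted to this set is {CoverageType, HolderID}), so split on CoverageType → HolderID into {CoverageType, HolderID} and {ClaimID, CoverageType, PolicyNo, Premium, Region}.
{CoverageType, HolderID} is in BCNF.
In {ClaimID, CoverageType, PolicyNo, Premium, Region}, {CoverageType, Premium} is not a superkey ({CoverageType, Premium}⁺ restricted to this set is {CoverageType, PolicyNo, Premium}), so split on CoverageType, Premium → PolicyNo into {CoverageType, PolicyNo, Premium} and {ClaimID, CoverageType, Premium, Region}.
{CoverageType, PolicyNo, Premium} is in BCNF.
{ClaimID, CoverageType, Premium, Region} is in BCNF.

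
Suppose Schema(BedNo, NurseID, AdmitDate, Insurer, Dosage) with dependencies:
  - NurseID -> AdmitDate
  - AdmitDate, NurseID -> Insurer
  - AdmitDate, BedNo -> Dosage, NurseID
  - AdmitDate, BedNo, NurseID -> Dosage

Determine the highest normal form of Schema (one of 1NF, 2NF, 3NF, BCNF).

Candidate keys: {AdmitDate, BedNo}, {BedNo, NurseID}. Prime attributes: {AdmitDate, BedNo, NurseID}.
For NurseID -> AdmitDate we have {NurseID}⁺ = {AdmitDate, Insurer, NurseID}; {NurseID} is not a superkey, so BCNF fails.
AdmitDate, NurseID -> Insurer determines the non-prime attribute {Insurer} from a non-superkey — 3NF is violated.
Since {NurseID} ⊂ {BedNo, NurseID} and {NurseID}⁺ ⊇ {Insurer} with {Insurer} non-prime, there is a partial dependency; 2NF fails.

1NF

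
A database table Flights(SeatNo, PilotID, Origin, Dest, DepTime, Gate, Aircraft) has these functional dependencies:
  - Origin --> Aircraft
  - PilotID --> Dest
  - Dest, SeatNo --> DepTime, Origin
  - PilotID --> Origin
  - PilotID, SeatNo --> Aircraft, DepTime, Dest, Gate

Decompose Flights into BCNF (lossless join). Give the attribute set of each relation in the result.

{Aircraft, Origin}; {DepTime, Gate, PilotID, SeatNo}; {Dest, Origin, PilotID}

Candidate key of the original relation: {PilotID, SeatNo}.
{Aircraft, DepTime, Dest, Gate, Origin, PilotID, SeatNo}: {Origin} determines {Aircraft, Origin} here but is not a superkey — split on Origin --> Aircraft, giving {Aircraft, Origin} and {DepTime, Dest, Gate, Origin, PilotID, SeatNo}.
{Aircraft, Origin} is in BCNF.
{DepTime, Dest, Gate, Origin, PilotID, SeatNo}: {PilotID} determines {Dest, Origin, PilotID} here but is not a superkey — split on PilotID --> Dest, Origin, giving {Dest, Origin, PilotID} and {DepTime, Gate, PilotID, SeatNo}.
{Dest, Origin, PilotID} is in BCNF.
{DepTime, Gate, PilotID, SeatNo} is in BCNF.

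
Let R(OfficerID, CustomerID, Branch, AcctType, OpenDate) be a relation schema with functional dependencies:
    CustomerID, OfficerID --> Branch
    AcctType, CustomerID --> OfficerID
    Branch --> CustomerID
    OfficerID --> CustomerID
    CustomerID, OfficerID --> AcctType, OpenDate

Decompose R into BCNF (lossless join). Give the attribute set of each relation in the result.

{AcctType, Branch, OfficerID, OpenDate}; {Branch, CustomerID}

Candidate keys of the original relation: {AcctType, Branch}, {AcctType, CustomerID}, {OfficerID}.
{AcctType, Branch, CustomerID, OfficerID, OpenDate}: {Branch} determines {Branch, CustomerID} here but is not a superkey — split on Branch --> CustomerID, giving {Branch, CustomerID} and {AcctType, Branch, OfficerID, OpenDate}.
{Branch, CustomerID} has no BCNF violation.
{AcctType, Branch, OfficerID, OpenDate} has no BCNF violation.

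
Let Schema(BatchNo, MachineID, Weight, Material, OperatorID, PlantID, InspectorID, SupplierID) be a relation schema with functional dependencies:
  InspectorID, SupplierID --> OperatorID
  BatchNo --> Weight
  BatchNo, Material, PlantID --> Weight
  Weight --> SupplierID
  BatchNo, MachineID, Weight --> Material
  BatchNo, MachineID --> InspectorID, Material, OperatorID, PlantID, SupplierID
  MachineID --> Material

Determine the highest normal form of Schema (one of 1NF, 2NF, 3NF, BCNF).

Candidate key: {BatchNo, MachineID}. Prime attributes: {BatchNo, MachineID}.
InspectorID, SupplierID --> OperatorID: {InspectorID, SupplierID}⁺ = {InspectorID, OperatorID, SupplierID}, which is not all of the attributes, so the left side is not a superkey — BCNF is violated.
InspectorID, SupplierID --> OperatorID determines the non-prime attribute {OperatorID} from a non-superkey — 3NF is violated.
The proper key subset {BatchNo} of {BatchNo, MachineID} determines non-prime {SupplierID, Weight}, so the relation is not even in 2NF.

1NF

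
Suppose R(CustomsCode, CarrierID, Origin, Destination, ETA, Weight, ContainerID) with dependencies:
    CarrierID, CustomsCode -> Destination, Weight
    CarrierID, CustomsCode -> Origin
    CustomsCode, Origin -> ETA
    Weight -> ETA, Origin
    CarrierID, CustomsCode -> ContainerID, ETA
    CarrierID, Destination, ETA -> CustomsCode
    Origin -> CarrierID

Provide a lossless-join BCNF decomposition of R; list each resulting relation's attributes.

{CarrierID, Origin}; {ContainerID, CustomsCode, Destination, Weight}; {ETA, Origin, Weight}

Candidate keys of the original relation: {CarrierID, CustomsCode}, {CarrierID, Destination, ETA}, {CustomsCode, Origin}, {CustomsCode, Weight}, {Destination, ETA, Origin}, {Destination, Weight}.
In {CarrierID, ContainerID, CustomsCode, Destination, ETA, Origin, Weight}, {Weight} is not a superkey ({Weight}⁺ restricted to this set is {CarrierID, ETA, Origin, Weight}), so split on Weight -> CarrierID, ETA, Origin into {CarrierID, ETA, Origin, Weight} and {ContainerID, CustomsCode, Destination, Weight}.
In {CarrierID, ETA, Origin, Weight}, {Origin} is not a superkey ({Origin}⁺ restricted to this set is {CarrierID, Origin}), so split on Origin -> CarrierID into {CarrierID, Origin} and {ETA, Origin, Weight}.
{CarrierID, Origin}: every determinant is a superkey — BCNF.
{ETA, Origin, Weight}: every determinant is a superkey — BCNF.
{ContainerID, CustomsCode, Destination, Weight}: every determinant is a superkey — BCNF.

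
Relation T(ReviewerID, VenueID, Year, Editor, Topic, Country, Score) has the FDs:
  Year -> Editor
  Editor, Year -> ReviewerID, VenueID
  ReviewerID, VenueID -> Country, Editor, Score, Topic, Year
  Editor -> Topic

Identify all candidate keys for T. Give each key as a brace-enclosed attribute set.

{ReviewerID, VenueID}, {Year}

{Year} is a candidate key since {Year}⁺ = {Country, Editor, ReviewerID, Score, Topic, VenueID, Year} covers every attribute.
{ReviewerID, VenueID} is a candidate key since {ReviewerID, VenueID}⁺ = {Country, Editor, ReviewerID, Score, Topic, VenueID, Year} covers every attribute.
Any other superkey properly contains one of these, so there are no further candidate keys.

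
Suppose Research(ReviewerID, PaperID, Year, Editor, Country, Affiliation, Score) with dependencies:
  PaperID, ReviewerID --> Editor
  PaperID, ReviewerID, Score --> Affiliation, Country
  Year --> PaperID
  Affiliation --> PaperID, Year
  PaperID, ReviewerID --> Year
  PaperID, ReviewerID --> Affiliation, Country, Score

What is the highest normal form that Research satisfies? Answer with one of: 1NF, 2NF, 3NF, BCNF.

Candidate keys: {Affiliation, ReviewerID}, {PaperID, ReviewerID}, {ReviewerID, Year}. Prime attributes: {Affiliation, PaperID, ReviewerID, Year}.
Year --> PaperID: {Year}⁺ = {PaperID, Year}, which is not all of the attributes, so the left side is not a superkey — BCNF is violated.
Its right-hand attributes {PaperID} are all prime, as are those of every other non-superkey FD — the relation is in 3NF.

3NF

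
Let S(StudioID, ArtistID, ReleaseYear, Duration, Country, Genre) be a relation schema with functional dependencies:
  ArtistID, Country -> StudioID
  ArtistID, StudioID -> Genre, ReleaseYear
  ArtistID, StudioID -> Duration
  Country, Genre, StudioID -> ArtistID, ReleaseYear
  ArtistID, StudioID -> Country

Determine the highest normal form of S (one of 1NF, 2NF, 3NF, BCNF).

Candidate keys: {ArtistID, Country}, {ArtistID, StudioID}, {Country, Genre, StudioID}. Prime attributes: {ArtistID, Country, Genre, StudioID}.
Each dependency's left side is a superkey — BCNF holds.

BCNF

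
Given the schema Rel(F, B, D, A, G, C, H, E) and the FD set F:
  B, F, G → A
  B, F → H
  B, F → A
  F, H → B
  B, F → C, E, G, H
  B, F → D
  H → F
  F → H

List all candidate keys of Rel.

{F} is a candidate key since {F}⁺ = {A, B, C, D, E, F, G, H} covers every attribute.
{H} is a candidate key since {H}⁺ = {A, B, C, D, E, F, G, H} covers every attribute.
No proper subset of any of these is a key, and no other minimal superkey exists.

{F}, {H}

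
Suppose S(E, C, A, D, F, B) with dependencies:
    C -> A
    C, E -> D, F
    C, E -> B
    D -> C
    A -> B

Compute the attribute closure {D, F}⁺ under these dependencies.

Start with {D, F}.
D -> C applies; add {C} → now {C, D, F}.
C -> A applies; add {A} → now {A, C, D, F}.
A -> B applies; add {B} → now {A, B, C, D, F}.
No further FD applies.

{A, B, C, D, F}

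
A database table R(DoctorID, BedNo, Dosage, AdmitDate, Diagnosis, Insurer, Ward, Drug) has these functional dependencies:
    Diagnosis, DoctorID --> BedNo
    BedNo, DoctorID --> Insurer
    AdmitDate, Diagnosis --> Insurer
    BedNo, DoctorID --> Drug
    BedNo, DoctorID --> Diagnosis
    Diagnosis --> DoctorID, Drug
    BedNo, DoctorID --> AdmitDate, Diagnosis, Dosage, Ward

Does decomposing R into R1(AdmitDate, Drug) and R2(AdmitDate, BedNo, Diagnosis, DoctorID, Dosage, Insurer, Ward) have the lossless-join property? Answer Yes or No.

Common attributes: {AdmitDate}; their closure is {AdmitDate}.
Neither R1 nor R2 is contained in that closure, so the decomposition is lossy.

No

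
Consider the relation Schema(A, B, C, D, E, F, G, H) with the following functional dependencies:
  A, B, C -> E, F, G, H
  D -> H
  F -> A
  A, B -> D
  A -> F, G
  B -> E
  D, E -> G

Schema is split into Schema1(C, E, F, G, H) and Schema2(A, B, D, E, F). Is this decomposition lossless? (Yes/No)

No

Schema1 ∩ Schema2 = {E, F}; its closure under F is {A, E, F, G}.
The closure covers neither Schema1 nor Schema2 entirely; the join is not lossless.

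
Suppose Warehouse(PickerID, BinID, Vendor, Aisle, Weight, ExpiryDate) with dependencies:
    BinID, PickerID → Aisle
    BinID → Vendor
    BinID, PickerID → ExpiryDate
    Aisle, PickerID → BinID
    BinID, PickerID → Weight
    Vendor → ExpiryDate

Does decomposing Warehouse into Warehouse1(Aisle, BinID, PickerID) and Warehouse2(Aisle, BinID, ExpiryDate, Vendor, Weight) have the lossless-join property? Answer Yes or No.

Common attributes: {Aisle, BinID}; their closure is {Aisle, BinID, ExpiryDate, Vendor}.
Warehouse1 ⊄ {Aisle, BinID, ExpiryDate, Vendor} and Warehouse2 ⊄ {Aisle, BinID, ExpiryDate, Vendor}, so the split is lossy.

No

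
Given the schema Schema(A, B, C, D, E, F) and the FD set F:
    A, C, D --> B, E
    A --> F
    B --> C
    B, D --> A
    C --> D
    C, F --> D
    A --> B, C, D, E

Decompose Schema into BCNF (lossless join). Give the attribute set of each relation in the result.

{A, B, C, E, F}; {C, D}

Candidate keys of the original relation: {A}, {B}.
Within {A, B, C, D, E, F}: {C}⁺ ∩ {A, B, C, D, E, F} = {C, D}, not the whole set, so C --> D violates BCNF; decompose into {C, D} and {A, B, C, E, F}.
{C, D} has no BCNF violation.
{A, B, C, E, F} has no BCNF violation.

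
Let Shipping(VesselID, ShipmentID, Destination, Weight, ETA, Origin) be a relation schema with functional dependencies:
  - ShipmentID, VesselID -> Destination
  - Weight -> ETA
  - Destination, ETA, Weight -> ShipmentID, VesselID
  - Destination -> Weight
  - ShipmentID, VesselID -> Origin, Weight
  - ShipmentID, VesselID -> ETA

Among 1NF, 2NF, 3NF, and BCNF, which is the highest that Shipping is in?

2NF

Candidate keys: {Destination}, {ShipmentID, VesselID}. Prime attributes: {Destination, ShipmentID, VesselID}.
For Weight -> ETA we have {Weight}⁺ = {ETA, Weight}; {Weight} is not a superkey, so BCNF fails.
Weight -> ETA has non-prime {ETA} on the right and a non-superkey on the left, so 3NF fails.
No proper subset of a key has a non-prime attribute in its closure, so there is no partial dependency; 2NF holds.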